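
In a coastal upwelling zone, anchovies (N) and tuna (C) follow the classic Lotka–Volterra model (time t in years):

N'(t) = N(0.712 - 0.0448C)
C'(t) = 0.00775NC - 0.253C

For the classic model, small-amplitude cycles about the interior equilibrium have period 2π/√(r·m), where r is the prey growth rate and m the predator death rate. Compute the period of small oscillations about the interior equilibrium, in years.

Here r = 0.712 and m = 0.253, so r·m = 0.18.
ω = √0.18 = 0.424 per year, hence T = 2π/ω ≈ 14.8 years.

T ≈ 14.8 years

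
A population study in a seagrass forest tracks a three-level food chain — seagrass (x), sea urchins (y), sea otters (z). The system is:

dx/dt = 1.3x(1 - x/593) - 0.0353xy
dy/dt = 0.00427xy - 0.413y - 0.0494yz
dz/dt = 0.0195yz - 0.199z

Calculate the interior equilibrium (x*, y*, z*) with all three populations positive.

From dz/dt = 0: 0.0195y* = 0.199, so y* = 10.2.
From dx/dt = 0: 1.3(1 - x*/593) = 0.0353·10.2, giving x* = 593·(1 - 0.277) = 429.
From dy/dt = 0: 0.00427·429 - 0.413 = 0.0494z*, so z* = 1.42/0.0494 = 28.7.

x* ≈ 429, y* ≈ 10.2, z* ≈ 28.7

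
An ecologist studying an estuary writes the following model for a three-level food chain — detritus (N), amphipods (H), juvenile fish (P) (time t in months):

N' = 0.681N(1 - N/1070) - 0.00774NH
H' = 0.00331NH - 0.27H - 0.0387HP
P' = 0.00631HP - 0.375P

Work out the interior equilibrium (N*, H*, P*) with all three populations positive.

From dP/dt = 0: 0.00631H* = 0.375, so H* = 59.4.
From dN/dt = 0: 0.681(1 - N*/1070) = 0.00774·59.4, giving N* = 1070·(1 - 0.675) = 347.
From dH/dt = 0: 0.00331·347 - 0.27 = 0.0387P*, so P* = 0.879/0.0387 = 22.7.

N* ≈ 347, H* ≈ 59.4, P* ≈ 22.7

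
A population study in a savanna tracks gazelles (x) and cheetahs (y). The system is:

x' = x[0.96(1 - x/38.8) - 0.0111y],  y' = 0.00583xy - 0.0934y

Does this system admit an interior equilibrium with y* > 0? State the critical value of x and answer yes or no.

The predator equation gives dy/dt > 0 only when x > 0.0934/0.00583 = 16.
Without the predator, x → K = 38.8. Since 38.8 > 16, the predator can invade and persist.

Threshold x = 16; K > 16, so yes, the predator persists.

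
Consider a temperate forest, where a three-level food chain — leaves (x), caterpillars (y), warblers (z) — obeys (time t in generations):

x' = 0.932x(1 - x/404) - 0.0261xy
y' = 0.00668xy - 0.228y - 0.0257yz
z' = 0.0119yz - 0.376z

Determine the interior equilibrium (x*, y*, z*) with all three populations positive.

x* ≈ 46.5, y* ≈ 31.6, z* ≈ 3.22

From dz/dt = 0: 0.0119y* = 0.376, so y* = 31.6.
From dx/dt = 0: 0.932(1 - x*/404) = 0.0261·31.6, giving x* = 404·(1 - 0.885) = 46.5.
From dy/dt = 0: 0.00668·46.5 - 0.228 = 0.0257z*, so z* = 0.0828/0.0257 = 3.22.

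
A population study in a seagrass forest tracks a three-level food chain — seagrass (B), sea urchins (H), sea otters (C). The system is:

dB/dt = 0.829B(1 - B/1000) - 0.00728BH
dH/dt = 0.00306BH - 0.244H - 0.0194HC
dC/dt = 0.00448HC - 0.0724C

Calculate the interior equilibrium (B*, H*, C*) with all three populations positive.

From dC/dt = 0: 0.00448H* = 0.0724, so H* = 16.2.
From dB/dt = 0: 0.829(1 - B*/1000) = 0.00728·16.2, giving B* = 1000·(1 - 0.142) = 858.
From dH/dt = 0: 0.00306·858 - 0.244 = 0.0194C*, so C* = 2.38/0.0194 = 123.

B* ≈ 858, H* ≈ 16.2, C* ≈ 123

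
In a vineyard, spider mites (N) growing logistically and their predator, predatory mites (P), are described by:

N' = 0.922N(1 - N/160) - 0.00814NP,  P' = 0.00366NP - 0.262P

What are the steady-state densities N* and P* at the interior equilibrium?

From dP/dt = 0 with P > 0: 0.00366N* = 0.262, so N* = 71.6.
Substitute into dN/dt = 0: 0.922(1 - 71.6/160) = 0.00814P*.
The bracket is 0.553, giving P* = 0.509/0.00814 = 62.6.

N* ≈ 71.6, P* ≈ 62.6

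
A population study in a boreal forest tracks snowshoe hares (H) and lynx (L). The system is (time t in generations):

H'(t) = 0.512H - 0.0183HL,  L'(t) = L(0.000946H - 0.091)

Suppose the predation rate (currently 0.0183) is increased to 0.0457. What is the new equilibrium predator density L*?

At the interior fixed point, setting dH/dt = 0 with H > 0 fixes L* = (prey growth rate)/(HL coefficient) — independent of the other coefficients.
With the change, L* = 0.512/0.0457 = 11.2; it falls from 28.

L* ≈ 11.2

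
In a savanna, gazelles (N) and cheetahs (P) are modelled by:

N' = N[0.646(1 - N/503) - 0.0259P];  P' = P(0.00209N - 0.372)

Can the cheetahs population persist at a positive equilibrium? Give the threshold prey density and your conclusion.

Threshold N = 178; K > 178, so yes, the predator persists.

The predator equation gives dP/dt > 0 only when N > 0.372/0.00209 = 178.
Without the predator, N → K = 503. Since 503 > 178, the predator can invade and persist.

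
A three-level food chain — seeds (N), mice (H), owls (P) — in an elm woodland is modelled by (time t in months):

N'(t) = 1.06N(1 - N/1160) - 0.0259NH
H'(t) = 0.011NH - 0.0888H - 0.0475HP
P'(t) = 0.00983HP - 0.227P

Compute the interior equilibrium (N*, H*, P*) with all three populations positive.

N* ≈ 505, H* ≈ 23.1, P* ≈ 115

From dP/dt = 0: 0.00983H* = 0.227, so H* = 23.1.
From dN/dt = 0: 1.06(1 - N*/1160) = 0.0259·23.1, giving N* = 1160·(1 - 0.564) = 505.
From dH/dt = 0: 0.011·505 - 0.0888 = 0.0475P*, so P* = 5.47/0.0475 = 115.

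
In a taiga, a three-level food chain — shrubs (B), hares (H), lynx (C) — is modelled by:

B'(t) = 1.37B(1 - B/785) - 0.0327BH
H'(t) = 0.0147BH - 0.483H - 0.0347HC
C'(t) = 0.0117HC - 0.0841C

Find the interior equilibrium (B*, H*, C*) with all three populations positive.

B* ≈ 650, H* ≈ 7.19, C* ≈ 262

From dC/dt = 0: 0.0117H* = 0.0841, so H* = 7.19.
From dB/dt = 0: 1.37(1 - B*/785) = 0.0327·7.19, giving B* = 785·(1 - 0.172) = 650.
From dH/dt = 0: 0.0147·650 - 0.483 = 0.0347C*, so C* = 9.08/0.0347 = 262.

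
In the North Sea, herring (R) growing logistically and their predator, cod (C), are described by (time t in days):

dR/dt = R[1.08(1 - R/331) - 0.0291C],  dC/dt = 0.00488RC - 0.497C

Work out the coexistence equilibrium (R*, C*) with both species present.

R* ≈ 102, C* ≈ 25.7

From dC/dt = 0 with C > 0: 0.00488R* = 0.497, so R* = 102.
Substitute into dR/dt = 0: 1.08(1 - 102/331) = 0.0291C*.
The bracket is 0.692, giving C* = 0.748/0.0291 = 25.7.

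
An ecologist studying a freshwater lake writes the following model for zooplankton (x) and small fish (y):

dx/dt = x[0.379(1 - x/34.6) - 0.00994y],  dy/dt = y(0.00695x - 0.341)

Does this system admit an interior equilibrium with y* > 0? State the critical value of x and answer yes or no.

The predator equation gives dy/dt > 0 only when x > 0.341/0.00695 = 49.1.
Without the predator, x → K = 34.6. Since 34.6 < 49.1, the predator cannot invade.

Threshold x = 49.1; K < 49.1, so no, the predator goes extinct.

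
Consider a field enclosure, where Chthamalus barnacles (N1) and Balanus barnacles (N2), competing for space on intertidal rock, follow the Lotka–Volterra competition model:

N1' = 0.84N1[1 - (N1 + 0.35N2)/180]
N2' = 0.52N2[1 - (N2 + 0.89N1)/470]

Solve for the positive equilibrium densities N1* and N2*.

Setting both brackets to zero gives the nullclines N1 + 0.35N2 = 180 and 0.89N1 + N2 = 470.
Substituting N2 = 470 - 0.89N1 into the first: N1(1 - 0.35·0.89) = 180 - 0.35·470.
So N1* = 15.5/0.689 = 22.5, and then N2* = 470 - 0.89·22.5 = 450.

N1* ≈ 22.5, N2* ≈ 450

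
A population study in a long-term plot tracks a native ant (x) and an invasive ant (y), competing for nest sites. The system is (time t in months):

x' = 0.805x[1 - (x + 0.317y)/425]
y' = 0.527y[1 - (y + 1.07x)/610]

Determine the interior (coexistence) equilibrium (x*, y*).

Setting both brackets to zero gives the nullclines x + 0.317y = 425 and 1.07x + y = 610.
Substituting y = 610 - 1.07x into the first: x(1 - 0.317·1.07) = 425 - 0.317·610.
So x* = 232/0.661 = 351, and then y* = 610 - 1.07·351 = 235.

x* ≈ 351, y* ≈ 235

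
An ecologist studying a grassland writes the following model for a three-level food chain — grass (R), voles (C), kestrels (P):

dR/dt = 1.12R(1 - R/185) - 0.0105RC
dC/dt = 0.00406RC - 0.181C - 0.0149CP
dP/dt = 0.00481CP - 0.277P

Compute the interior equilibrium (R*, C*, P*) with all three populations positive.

R* ≈ 85.1, C* ≈ 57.6, P* ≈ 11

From dP/dt = 0: 0.00481C* = 0.277, so C* = 57.6.
From dR/dt = 0: 1.12(1 - R*/185) = 0.0105·57.6, giving R* = 185·(1 - 0.54) = 85.1.
From dC/dt = 0: 0.00406·85.1 - 0.181 = 0.0149P*, so P* = 0.165/0.0149 = 11.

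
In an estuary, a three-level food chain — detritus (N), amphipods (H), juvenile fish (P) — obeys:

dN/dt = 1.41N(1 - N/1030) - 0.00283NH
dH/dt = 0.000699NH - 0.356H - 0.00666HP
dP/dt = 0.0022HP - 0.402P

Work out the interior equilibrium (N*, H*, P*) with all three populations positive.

N* ≈ 652, H* ≈ 183, P* ≈ 15

From dP/dt = 0: 0.0022H* = 0.402, so H* = 183.
From dN/dt = 0: 1.41(1 - N*/1030) = 0.00283·183, giving N* = 1030·(1 - 0.367) = 652.
From dH/dt = 0: 0.000699·652 - 0.356 = 0.00666P*, so P* = 0.0999/0.00666 = 15.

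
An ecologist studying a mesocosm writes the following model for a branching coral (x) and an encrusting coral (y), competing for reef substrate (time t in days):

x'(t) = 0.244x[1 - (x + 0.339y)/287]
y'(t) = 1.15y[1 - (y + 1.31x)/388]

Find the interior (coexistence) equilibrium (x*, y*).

Setting both brackets to zero gives the nullclines x + 0.339y = 287 and 1.31x + y = 388.
Substituting y = 388 - 1.31x into the first: x(1 - 0.339·1.31) = 287 - 0.339·388.
So x* = 155/0.556 = 280, and then y* = 388 - 1.31·280 = 21.6.

x* ≈ 280, y* ≈ 21.6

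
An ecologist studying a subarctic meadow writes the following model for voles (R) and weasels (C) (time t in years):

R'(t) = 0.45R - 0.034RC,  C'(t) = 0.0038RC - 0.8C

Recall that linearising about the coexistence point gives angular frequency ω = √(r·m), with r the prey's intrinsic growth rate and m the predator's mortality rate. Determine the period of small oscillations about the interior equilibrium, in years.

Here r = 0.45 and m = 0.8, so r·m = 0.36.
ω = √0.36 = 0.6 per year, hence T = 2π/ω ≈ 10.5 years.

T ≈ 10.5 years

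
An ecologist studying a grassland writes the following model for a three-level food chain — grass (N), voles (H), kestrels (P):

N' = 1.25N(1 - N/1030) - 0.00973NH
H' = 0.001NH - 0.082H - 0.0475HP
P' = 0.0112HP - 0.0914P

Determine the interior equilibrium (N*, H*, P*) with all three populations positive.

N* ≈ 965, H* ≈ 8.16, P* ≈ 18.6

From dP/dt = 0: 0.0112H* = 0.0914, so H* = 8.16.
From dN/dt = 0: 1.25(1 - N*/1030) = 0.00973·8.16, giving N* = 1030·(1 - 0.0635) = 965.
From dH/dt = 0: 0.001·965 - 0.082 = 0.0475P*, so P* = 0.883/0.0475 = 18.6.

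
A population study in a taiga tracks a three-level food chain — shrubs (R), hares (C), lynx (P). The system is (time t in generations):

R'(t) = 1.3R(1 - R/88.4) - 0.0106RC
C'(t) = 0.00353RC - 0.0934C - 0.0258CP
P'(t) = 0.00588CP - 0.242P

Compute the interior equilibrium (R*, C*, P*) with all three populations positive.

R* ≈ 58.7, C* ≈ 41.2, P* ≈ 4.42

From dP/dt = 0: 0.00588C* = 0.242, so C* = 41.2.
From dR/dt = 0: 1.3(1 - R*/88.4) = 0.0106·41.2, giving R* = 88.4·(1 - 0.336) = 58.7.
From dC/dt = 0: 0.00353·58.7 - 0.0934 = 0.0258P*, so P* = 0.114/0.0258 = 4.42.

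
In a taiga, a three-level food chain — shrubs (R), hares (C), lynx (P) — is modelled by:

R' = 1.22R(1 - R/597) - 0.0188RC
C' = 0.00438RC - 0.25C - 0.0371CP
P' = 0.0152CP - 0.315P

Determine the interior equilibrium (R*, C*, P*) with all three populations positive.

From dP/dt = 0: 0.0152C* = 0.315, so C* = 20.7.
From dR/dt = 0: 1.22(1 - R*/597) = 0.0188·20.7, giving R* = 597·(1 - 0.319) = 406.
From dC/dt = 0: 0.00438·406 - 0.25 = 0.0371P*, so P* = 1.53/0.0371 = 41.2.

R* ≈ 406, C* ≈ 20.7, P* ≈ 41.2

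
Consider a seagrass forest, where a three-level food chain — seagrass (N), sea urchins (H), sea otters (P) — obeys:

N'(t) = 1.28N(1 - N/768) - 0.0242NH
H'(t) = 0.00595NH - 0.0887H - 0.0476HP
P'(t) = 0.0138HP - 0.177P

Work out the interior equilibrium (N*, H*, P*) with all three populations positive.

From dP/dt = 0: 0.0138H* = 0.177, so H* = 12.8.
From dN/dt = 0: 1.28(1 - N*/768) = 0.0242·12.8, giving N* = 768·(1 - 0.242) = 582.
From dH/dt = 0: 0.00595·582 - 0.0887 = 0.0476P*, so P* = 3.37/0.0476 = 70.9.

N* ≈ 582, H* ≈ 12.8, P* ≈ 70.9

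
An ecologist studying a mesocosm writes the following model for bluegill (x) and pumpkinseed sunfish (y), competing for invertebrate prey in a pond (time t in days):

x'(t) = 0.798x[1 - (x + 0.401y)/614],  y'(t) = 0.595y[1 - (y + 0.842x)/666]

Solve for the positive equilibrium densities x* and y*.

Setting both brackets to zero gives the nullclines x + 0.401y = 614 and 0.842x + y = 666.
Substituting y = 666 - 0.842x into the first: x(1 - 0.401·0.842) = 614 - 0.401·666.
So x* = 347/0.662 = 524, and then y* = 666 - 0.842·524 = 225.

x* ≈ 524, y* ≈ 225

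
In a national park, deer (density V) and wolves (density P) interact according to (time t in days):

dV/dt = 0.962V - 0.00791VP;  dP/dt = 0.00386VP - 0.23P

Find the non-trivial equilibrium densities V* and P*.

Set dP/dt = 0 with P > 0: 0.00386V - 0.23 = 0, so V* = 0.23/0.00386 = 59.6.
Set dV/dt = 0 with V > 0: 0.962 - 0.00791P = 0, so P* = 0.962/0.00791 = 122.

V* ≈ 59.6, P* ≈ 122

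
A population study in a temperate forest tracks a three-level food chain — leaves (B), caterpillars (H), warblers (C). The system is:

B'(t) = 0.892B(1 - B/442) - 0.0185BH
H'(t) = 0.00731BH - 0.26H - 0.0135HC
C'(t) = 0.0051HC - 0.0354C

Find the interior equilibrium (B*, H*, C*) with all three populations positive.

From dC/dt = 0: 0.0051H* = 0.0354, so H* = 6.94.
From dB/dt = 0: 0.892(1 - B*/442) = 0.0185·6.94, giving B* = 442·(1 - 0.144) = 378.
From dH/dt = 0: 0.00731·378 - 0.26 = 0.0135C*, so C* = 2.51/0.0135 = 186.

B* ≈ 378, H* ≈ 6.94, C* ≈ 186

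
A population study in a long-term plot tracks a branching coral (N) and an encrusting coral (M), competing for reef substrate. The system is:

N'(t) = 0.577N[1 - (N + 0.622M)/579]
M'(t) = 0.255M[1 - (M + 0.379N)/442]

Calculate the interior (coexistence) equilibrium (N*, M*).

N* ≈ 398, M* ≈ 291

Setting both brackets to zero gives the nullclines N + 0.622M = 579 and 0.379N + M = 442.
Substituting M = 442 - 0.379N into the first: N(1 - 0.622·0.379) = 579 - 0.622·442.
So N* = 304/0.764 = 398, and then M* = 442 - 0.379·398 = 291.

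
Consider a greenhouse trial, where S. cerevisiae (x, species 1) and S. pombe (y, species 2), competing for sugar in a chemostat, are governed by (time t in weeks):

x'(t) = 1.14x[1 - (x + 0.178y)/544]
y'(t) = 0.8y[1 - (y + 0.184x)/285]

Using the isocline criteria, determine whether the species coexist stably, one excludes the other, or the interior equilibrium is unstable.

Compare the nullcline intercepts: K1/α12 = 544/0.178 = 3060 > K2 = 285; K2/α21 = 285/0.184 = 1550 > K1 = 544.
Since both inequalities hold, each species can invade when rare, so the interior equilibrium is stable.

stable coexistence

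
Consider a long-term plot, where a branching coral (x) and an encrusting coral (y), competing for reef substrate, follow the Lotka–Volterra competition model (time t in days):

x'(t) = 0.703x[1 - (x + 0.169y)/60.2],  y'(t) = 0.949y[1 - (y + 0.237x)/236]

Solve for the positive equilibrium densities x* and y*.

Setting both brackets to zero gives the nullclines x + 0.169y = 60.2 and 0.237x + y = 236.
Substituting y = 236 - 0.237x into the first: x(1 - 0.169·0.237) = 60.2 - 0.169·236.
So x* = 20.3/0.96 = 21.2, and then y* = 236 - 0.237·21.2 = 231.

x* ≈ 21.2, y* ≈ 231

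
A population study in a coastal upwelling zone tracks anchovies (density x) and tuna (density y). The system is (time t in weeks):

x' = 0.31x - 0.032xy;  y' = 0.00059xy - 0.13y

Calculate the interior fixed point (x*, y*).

x* ≈ 220, y* ≈ 9.69

Set dy/dt = 0 with y > 0: 0.00059x - 0.13 = 0, so x* = 0.13/0.00059 = 220.
Set dx/dt = 0 with x > 0: 0.31 - 0.032y = 0, so y* = 0.31/0.032 = 9.69.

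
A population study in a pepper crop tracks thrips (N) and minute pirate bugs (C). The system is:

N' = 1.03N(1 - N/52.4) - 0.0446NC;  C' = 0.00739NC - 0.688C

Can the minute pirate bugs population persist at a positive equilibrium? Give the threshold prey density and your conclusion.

Threshold N = 93.1; K < 93.1, so no, the predator goes extinct.

The predator equation gives dC/dt > 0 only when N > 0.688/0.00739 = 93.1.
Without the predator, N → K = 52.4. Since 52.4 < 93.1, the predator cannot invade.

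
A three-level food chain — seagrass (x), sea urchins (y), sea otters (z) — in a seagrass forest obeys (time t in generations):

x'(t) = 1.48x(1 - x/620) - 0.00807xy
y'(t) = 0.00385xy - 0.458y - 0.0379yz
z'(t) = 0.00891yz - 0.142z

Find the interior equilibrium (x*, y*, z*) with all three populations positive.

From dz/dt = 0: 0.00891y* = 0.142, so y* = 15.9.
From dx/dt = 0: 1.48(1 - x*/620) = 0.00807·15.9, giving x* = 620·(1 - 0.0869) = 566.
From dy/dt = 0: 0.00385·566 - 0.458 = 0.0379z*, so z* = 1.72/0.0379 = 45.4.

x* ≈ 566, y* ≈ 15.9, z* ≈ 45.4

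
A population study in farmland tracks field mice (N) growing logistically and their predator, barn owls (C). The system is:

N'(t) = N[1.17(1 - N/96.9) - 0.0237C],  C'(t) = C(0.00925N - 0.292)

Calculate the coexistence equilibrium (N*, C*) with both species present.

N* ≈ 31.6, C* ≈ 33.3

From dC/dt = 0 with C > 0: 0.00925N* = 0.292, so N* = 31.6.
Substitute into dN/dt = 0: 1.17(1 - 31.6/96.9) = 0.0237C*.
The bracket is 0.674, giving C* = 0.789/0.0237 = 33.3.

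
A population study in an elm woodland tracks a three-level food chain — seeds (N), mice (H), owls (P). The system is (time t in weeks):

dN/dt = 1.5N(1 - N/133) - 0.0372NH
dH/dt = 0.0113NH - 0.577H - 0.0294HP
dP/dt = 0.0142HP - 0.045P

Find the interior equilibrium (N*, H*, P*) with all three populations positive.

N* ≈ 123, H* ≈ 3.17, P* ≈ 27.5

From dP/dt = 0: 0.0142H* = 0.045, so H* = 3.17.
From dN/dt = 0: 1.5(1 - N*/133) = 0.0372·3.17, giving N* = 133·(1 - 0.0786) = 123.
From dH/dt = 0: 0.0113·123 - 0.577 = 0.0294P*, so P* = 0.808/0.0294 = 27.5.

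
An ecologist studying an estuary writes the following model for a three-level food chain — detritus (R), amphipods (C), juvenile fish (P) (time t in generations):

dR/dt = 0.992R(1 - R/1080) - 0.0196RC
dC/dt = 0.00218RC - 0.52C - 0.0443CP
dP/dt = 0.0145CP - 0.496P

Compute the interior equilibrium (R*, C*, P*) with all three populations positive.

R* ≈ 350, C* ≈ 34.2, P* ≈ 5.49

From dP/dt = 0: 0.0145C* = 0.496, so C* = 34.2.
From dR/dt = 0: 0.992(1 - R*/1080) = 0.0196·34.2, giving R* = 1080·(1 - 0.676) = 350.
From dC/dt = 0: 0.00218·350 - 0.52 = 0.0443P*, so P* = 0.243/0.0443 = 5.49.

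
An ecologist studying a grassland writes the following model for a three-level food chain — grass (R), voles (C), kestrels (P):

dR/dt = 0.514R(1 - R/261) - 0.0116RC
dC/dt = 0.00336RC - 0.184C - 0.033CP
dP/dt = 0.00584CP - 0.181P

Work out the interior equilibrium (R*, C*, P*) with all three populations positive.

R* ≈ 78.4, C* ≈ 31, P* ≈ 2.41

From dP/dt = 0: 0.00584C* = 0.181, so C* = 31.
From dR/dt = 0: 0.514(1 - R*/261) = 0.0116·31, giving R* = 261·(1 - 0.699) = 78.4.
From dC/dt = 0: 0.00336·78.4 - 0.184 = 0.033P*, so P* = 0.0796/0.033 = 2.41.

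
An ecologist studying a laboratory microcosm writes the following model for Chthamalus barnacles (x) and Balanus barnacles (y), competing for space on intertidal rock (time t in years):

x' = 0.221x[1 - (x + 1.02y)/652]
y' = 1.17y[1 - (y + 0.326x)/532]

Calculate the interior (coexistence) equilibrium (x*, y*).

Setting both brackets to zero gives the nullclines x + 1.02y = 652 and 0.326x + y = 532.
Substituting y = 532 - 0.326x into the first: x(1 - 1.02·0.326) = 652 - 1.02·532.
So x* = 109/0.667 = 164, and then y* = 532 - 0.326·164 = 479.

x* ≈ 164, y* ≈ 479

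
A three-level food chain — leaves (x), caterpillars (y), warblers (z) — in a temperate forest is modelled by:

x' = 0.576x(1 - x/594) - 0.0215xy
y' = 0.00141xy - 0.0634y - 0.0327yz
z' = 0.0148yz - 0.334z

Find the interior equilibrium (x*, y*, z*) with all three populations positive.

From dz/dt = 0: 0.0148y* = 0.334, so y* = 22.6.
From dx/dt = 0: 0.576(1 - x*/594) = 0.0215·22.6, giving x* = 594·(1 - 0.842) = 93.6.
From dy/dt = 0: 0.00141·93.6 - 0.0634 = 0.0327z*, so z* = 0.0686/0.0327 = 2.1.

x* ≈ 93.6, y* ≈ 22.6, z* ≈ 2.1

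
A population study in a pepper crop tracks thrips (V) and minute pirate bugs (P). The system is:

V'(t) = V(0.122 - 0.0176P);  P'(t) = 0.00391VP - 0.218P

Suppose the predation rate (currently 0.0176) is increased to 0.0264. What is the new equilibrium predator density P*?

At the interior fixed point, setting dV/dt = 0 with V > 0 fixes P* = (prey growth rate)/(VP coefficient) — independent of the other coefficients.
With the change, P* = 0.122/0.0264 = 4.62; it falls from 6.93.

P* ≈ 4.62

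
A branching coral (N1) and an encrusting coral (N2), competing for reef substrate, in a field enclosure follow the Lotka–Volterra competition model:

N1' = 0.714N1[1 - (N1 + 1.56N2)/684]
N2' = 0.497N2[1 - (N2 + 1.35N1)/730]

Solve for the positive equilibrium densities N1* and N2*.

Setting both brackets to zero gives the nullclines N1 + 1.56N2 = 684 and 1.35N1 + N2 = 730.
Substituting N2 = 730 - 1.35N1 into the first: N1(1 - 1.56·1.35) = 684 - 1.56·730.
So N1* = -455/-1.11 = 411, and then N2* = 730 - 1.35·411 = 175.

N1* ≈ 411, N2* ≈ 175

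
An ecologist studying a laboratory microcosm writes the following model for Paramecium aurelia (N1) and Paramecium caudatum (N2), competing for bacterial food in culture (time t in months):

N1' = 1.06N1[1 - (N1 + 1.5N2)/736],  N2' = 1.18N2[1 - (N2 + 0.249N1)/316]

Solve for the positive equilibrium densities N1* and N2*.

N1* ≈ 418, N2* ≈ 212

Setting both brackets to zero gives the nullclines N1 + 1.5N2 = 736 and 0.249N1 + N2 = 316.
Substituting N2 = 316 - 0.249N1 into the first: N1(1 - 1.5·0.249) = 736 - 1.5·316.
So N1* = 262/0.627 = 418, and then N2* = 316 - 0.249·418 = 212.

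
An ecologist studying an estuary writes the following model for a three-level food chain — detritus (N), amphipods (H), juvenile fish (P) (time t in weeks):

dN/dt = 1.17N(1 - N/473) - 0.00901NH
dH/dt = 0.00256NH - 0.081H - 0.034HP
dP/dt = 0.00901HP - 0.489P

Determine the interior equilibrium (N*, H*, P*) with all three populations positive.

From dP/dt = 0: 0.00901H* = 0.489, so H* = 54.3.
From dN/dt = 0: 1.17(1 - N*/473) = 0.00901·54.3, giving N* = 473·(1 - 0.418) = 275.
From dH/dt = 0: 0.00256·275 - 0.081 = 0.034P*, so P* = 0.624/0.034 = 18.3.

N* ≈ 275, H* ≈ 54.3, P* ≈ 18.3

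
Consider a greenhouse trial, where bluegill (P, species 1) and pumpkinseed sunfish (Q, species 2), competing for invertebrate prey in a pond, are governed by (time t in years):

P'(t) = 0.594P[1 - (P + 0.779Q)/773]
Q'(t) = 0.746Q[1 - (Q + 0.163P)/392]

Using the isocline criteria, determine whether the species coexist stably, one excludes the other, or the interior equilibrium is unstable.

stable coexistence

Compare the nullcline intercepts: K1/α12 = 773/0.779 = 992 > K2 = 392; K2/α21 = 392/0.163 = 2400 > K1 = 773.
Since both inequalities hold, each species can invade when rare, so the interior equilibrium is stable.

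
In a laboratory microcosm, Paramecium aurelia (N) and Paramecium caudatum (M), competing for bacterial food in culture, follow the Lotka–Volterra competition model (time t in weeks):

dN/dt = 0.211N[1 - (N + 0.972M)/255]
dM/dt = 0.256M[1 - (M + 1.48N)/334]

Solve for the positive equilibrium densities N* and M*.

Setting both brackets to zero gives the nullclines N + 0.972M = 255 and 1.48N + M = 334.
Substituting M = 334 - 1.48N into the first: N(1 - 0.972·1.48) = 255 - 0.972·334.
So N* = -69.6/-0.439 = 159, and then M* = 334 - 1.48·159 = 99.

N* ≈ 159, M* ≈ 99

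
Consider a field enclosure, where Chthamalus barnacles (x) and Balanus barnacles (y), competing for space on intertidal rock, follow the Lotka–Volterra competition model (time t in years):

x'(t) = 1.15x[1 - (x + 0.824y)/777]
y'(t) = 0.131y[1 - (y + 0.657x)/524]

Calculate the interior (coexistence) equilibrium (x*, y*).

Setting both brackets to zero gives the nullclines x + 0.824y = 777 and 0.657x + y = 524.
Substituting y = 524 - 0.657x into the first: x(1 - 0.824·0.657) = 777 - 0.824·524.
So x* = 345/0.459 = 753, and then y* = 524 - 0.657·753 = 29.5.

x* ≈ 753, y* ≈ 29.5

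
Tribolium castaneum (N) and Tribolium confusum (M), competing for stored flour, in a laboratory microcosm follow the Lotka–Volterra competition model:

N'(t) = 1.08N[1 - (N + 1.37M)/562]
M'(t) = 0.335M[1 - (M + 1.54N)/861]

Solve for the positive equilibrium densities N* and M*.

N* ≈ 556, M* ≈ 4.04

Setting both brackets to zero gives the nullclines N + 1.37M = 562 and 1.54N + M = 861.
Substituting M = 861 - 1.54N into the first: N(1 - 1.37·1.54) = 562 - 1.37·861.
So N* = -618/-1.11 = 556, and then M* = 861 - 1.54·556 = 4.04.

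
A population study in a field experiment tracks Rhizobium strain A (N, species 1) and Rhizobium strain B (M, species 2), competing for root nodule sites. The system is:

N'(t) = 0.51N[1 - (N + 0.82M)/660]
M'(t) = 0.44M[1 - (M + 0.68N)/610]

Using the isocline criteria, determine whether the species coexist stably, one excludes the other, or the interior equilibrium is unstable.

stable coexistence

Compare the nullcline intercepts: K1/α12 = 660/0.82 = 805 > K2 = 610; K2/α21 = 610/0.68 = 897 > K1 = 660.
Since both inequalities hold, each species can invade when rare, so the interior equilibrium is stable.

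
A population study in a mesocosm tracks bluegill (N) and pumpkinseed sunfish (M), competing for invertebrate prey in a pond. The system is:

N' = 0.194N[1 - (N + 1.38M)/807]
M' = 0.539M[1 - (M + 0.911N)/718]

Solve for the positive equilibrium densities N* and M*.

N* ≈ 715, M* ≈ 66.8

Setting both brackets to zero gives the nullclines N + 1.38M = 807 and 0.911N + M = 718.
Substituting M = 718 - 0.911N into the first: N(1 - 1.38·0.911) = 807 - 1.38·718.
So N* = -184/-0.257 = 715, and then M* = 718 - 0.911·715 = 66.8.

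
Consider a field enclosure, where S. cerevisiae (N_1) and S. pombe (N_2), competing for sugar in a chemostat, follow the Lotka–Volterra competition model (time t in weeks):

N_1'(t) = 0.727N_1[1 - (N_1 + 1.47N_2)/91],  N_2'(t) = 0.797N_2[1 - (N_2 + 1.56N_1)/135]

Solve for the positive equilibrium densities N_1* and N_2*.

Setting both brackets to zero gives the nullclines N_1 + 1.47N_2 = 91 and 1.56N_1 + N_2 = 135.
Substituting N_2 = 135 - 1.56N_1 into the first: N_1(1 - 1.47·1.56) = 91 - 1.47·135.
So N_1* = -107/-1.29 = 83.1, and then N_2* = 135 - 1.56·83.1 = 5.38.

N_1* ≈ 83.1, N_2* ≈ 5.38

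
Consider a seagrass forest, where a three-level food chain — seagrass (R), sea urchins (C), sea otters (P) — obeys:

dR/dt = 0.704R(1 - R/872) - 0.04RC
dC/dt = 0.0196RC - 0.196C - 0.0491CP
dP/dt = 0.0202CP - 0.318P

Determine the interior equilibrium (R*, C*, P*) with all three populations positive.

From dP/dt = 0: 0.0202C* = 0.318, so C* = 15.7.
From dR/dt = 0: 0.704(1 - R*/872) = 0.04·15.7, giving R* = 872·(1 - 0.894) = 92.
From dC/dt = 0: 0.0196·92 - 0.196 = 0.0491P*, so P* = 1.61/0.0491 = 32.7.

R* ≈ 92, C* ≈ 15.7, P* ≈ 32.7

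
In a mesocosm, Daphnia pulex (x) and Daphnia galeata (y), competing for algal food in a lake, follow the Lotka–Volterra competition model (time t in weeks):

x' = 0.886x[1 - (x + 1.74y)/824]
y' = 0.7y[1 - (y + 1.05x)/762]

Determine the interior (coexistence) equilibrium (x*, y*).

Setting both brackets to zero gives the nullclines x + 1.74y = 824 and 1.05x + y = 762.
Substituting y = 762 - 1.05x into the first: x(1 - 1.74·1.05) = 824 - 1.74·762.
So x* = -502/-0.827 = 607, and then y* = 762 - 1.05·607 = 125.

x* ≈ 607, y* ≈ 125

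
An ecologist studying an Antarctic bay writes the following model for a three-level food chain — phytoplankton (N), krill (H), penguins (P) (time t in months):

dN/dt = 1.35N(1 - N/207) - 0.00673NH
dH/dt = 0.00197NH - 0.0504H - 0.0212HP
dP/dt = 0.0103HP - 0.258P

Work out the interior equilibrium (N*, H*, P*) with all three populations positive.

From dP/dt = 0: 0.0103H* = 0.258, so H* = 25.
From dN/dt = 0: 1.35(1 - N*/207) = 0.00673·25, giving N* = 207·(1 - 0.125) = 181.
From dH/dt = 0: 0.00197·181 - 0.0504 = 0.0212P*, so P* = 0.306/0.0212 = 14.5.

N* ≈ 181, H* ≈ 25, P* ≈ 14.5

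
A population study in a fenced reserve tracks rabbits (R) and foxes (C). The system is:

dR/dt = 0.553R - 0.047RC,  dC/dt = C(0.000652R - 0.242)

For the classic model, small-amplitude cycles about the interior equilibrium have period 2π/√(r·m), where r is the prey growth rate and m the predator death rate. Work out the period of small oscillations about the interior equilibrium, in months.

Here r = 0.553 and m = 0.242, so r·m = 0.134.
ω = √0.134 = 0.366 per month, hence T = 2π/ω ≈ 17.2 months.

T ≈ 17.2 months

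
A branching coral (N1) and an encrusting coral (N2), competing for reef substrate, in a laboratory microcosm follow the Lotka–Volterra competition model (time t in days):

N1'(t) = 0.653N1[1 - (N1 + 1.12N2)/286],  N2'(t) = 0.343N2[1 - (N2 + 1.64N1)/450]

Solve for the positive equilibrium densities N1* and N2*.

Setting both brackets to zero gives the nullclines N1 + 1.12N2 = 286 and 1.64N1 + N2 = 450.
Substituting N2 = 450 - 1.64N1 into the first: N1(1 - 1.12·1.64) = 286 - 1.12·450.
So N1* = -218/-0.837 = 261, and then N2* = 450 - 1.64·261 = 22.8.

N1* ≈ 261, N2* ≈ 22.8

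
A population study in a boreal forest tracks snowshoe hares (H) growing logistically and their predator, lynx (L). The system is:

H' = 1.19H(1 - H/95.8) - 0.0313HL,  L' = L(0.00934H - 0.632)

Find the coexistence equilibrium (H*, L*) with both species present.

From dL/dt = 0 with L > 0: 0.00934H* = 0.632, so H* = 67.7.
Substitute into dH/dt = 0: 1.19(1 - 67.7/95.8) = 0.0313L*.
The bracket is 0.294, giving L* = 0.349/0.0313 = 11.2.

H* ≈ 67.7, L* ≈ 11.2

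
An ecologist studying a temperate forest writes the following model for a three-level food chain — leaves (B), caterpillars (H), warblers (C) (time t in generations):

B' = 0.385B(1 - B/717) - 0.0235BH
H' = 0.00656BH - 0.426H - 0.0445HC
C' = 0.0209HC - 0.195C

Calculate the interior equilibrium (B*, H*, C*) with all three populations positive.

From dC/dt = 0: 0.0209H* = 0.195, so H* = 9.33.
From dB/dt = 0: 0.385(1 - B*/717) = 0.0235·9.33, giving B* = 717·(1 - 0.57) = 309.
From dH/dt = 0: 0.00656·309 - 0.426 = 0.0445C*, so C* = 1.6/0.0445 = 35.9.

B* ≈ 309, H* ≈ 9.33, C* ≈ 35.9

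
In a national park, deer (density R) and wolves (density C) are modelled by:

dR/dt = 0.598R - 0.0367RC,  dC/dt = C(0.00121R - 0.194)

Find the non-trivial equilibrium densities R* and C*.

R* ≈ 160, C* ≈ 16.3

Set dC/dt = 0 with C > 0: 0.00121R - 0.194 = 0, so R* = 0.194/0.00121 = 160.
Set dR/dt = 0 with R > 0: 0.598 - 0.0367C = 0, so C* = 0.598/0.0367 = 16.3.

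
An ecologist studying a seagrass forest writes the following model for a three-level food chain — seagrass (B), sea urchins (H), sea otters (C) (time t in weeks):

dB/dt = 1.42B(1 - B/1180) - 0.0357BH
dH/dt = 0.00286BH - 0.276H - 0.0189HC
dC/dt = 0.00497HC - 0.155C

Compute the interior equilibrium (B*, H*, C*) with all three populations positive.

From dC/dt = 0: 0.00497H* = 0.155, so H* = 31.2.
From dB/dt = 0: 1.42(1 - B*/1180) = 0.0357·31.2, giving B* = 1180·(1 - 0.784) = 255.
From dH/dt = 0: 0.00286·255 - 0.276 = 0.0189C*, so C* = 0.453/0.0189 = 24.

B* ≈ 255, H* ≈ 31.2, C* ≈ 24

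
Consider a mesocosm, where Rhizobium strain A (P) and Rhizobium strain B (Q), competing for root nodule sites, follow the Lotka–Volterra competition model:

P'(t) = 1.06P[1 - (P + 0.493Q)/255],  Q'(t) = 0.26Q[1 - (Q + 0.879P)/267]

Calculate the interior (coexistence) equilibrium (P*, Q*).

P* ≈ 218, Q* ≈ 75.6

Setting both brackets to zero gives the nullclines P + 0.493Q = 255 and 0.879P + Q = 267.
Substituting Q = 267 - 0.879P into the first: P(1 - 0.493·0.879) = 255 - 0.493·267.
So P* = 123/0.567 = 218, and then Q* = 267 - 0.879·218 = 75.6.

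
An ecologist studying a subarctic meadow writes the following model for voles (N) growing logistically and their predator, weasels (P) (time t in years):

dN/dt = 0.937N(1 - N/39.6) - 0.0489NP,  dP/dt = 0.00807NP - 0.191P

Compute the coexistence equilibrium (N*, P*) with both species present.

From dP/dt = 0 with P > 0: 0.00807N* = 0.191, so N* = 23.7.
Substitute into dN/dt = 0: 0.937(1 - 23.7/39.6) = 0.0489P*.
The bracket is 0.402, giving P* = 0.377/0.0489 = 7.71.

N* ≈ 23.7, P* ≈ 7.71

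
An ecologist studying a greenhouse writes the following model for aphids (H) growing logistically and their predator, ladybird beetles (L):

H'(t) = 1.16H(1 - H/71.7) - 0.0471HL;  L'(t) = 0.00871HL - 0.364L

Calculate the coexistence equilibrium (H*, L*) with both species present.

From dL/dt = 0 with L > 0: 0.00871H* = 0.364, so H* = 41.8.
Substitute into dH/dt = 0: 1.16(1 - 41.8/71.7) = 0.0471L*.
The bracket is 0.417, giving L* = 0.484/0.0471 = 10.3.

H* ≈ 41.8, L* ≈ 10.3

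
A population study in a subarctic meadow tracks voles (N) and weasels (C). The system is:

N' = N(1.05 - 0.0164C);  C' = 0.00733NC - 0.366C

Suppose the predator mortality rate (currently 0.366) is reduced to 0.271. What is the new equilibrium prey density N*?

N* ≈ 37

At the interior fixed point, setting dC/dt = 0 with C > 0 fixes N* = (predator death rate)/(NC coefficient) — independent of the other coefficients.
With the change, N* = 0.271/0.00733 = 37; it falls from 49.9.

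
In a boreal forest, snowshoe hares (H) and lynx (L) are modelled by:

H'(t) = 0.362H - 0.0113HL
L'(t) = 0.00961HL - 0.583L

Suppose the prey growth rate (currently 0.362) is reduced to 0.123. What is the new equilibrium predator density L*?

At the interior fixed point, setting dH/dt = 0 with H > 0 fixes L* = (prey growth rate)/(HL coefficient) — independent of the other coefficients.
With the change, L* = 0.123/0.0113 = 10.9; it falls from 32.

L* ≈ 10.9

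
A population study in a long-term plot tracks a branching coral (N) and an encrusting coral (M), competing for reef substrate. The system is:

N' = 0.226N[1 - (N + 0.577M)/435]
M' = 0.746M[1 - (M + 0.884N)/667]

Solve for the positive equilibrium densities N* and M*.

Setting both brackets to zero gives the nullclines N + 0.577M = 435 and 0.884N + M = 667.
Substituting M = 667 - 0.884N into the first: N(1 - 0.577·0.884) = 435 - 0.577·667.
So N* = 50.1/0.49 = 102, and then M* = 667 - 0.884·102 = 577.

N* ≈ 102, M* ≈ 577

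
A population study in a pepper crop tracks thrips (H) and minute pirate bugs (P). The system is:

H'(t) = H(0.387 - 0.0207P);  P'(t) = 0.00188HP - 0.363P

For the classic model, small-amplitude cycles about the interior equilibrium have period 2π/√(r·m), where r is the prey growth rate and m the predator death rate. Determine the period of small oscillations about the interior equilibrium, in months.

Here r = 0.387 and m = 0.363, so r·m = 0.14.
ω = √0.14 = 0.375 per month, hence T = 2π/ω ≈ 16.8 months.

T ≈ 16.8 months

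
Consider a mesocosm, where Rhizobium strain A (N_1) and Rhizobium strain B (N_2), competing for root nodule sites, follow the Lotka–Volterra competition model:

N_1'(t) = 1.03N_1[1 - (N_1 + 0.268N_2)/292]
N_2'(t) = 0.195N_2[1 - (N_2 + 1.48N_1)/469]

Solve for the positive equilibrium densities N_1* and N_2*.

N_1* ≈ 276, N_2* ≈ 61.1

Setting both brackets to zero gives the nullclines N_1 + 0.268N_2 = 292 and 1.48N_1 + N_2 = 469.
Substituting N_2 = 469 - 1.48N_1 into the first: N_1(1 - 0.268·1.48) = 292 - 0.268·469.
So N_1* = 166/0.603 = 276, and then N_2* = 469 - 1.48·276 = 61.1.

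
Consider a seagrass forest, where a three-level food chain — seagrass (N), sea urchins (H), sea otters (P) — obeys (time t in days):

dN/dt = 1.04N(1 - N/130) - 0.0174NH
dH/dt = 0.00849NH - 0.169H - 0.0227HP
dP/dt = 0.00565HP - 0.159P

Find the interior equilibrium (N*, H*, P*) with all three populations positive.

From dP/dt = 0: 0.00565H* = 0.159, so H* = 28.1.
From dN/dt = 0: 1.04(1 - N*/130) = 0.0174·28.1, giving N* = 130·(1 - 0.471) = 68.8.
From dH/dt = 0: 0.00849·68.8 - 0.169 = 0.0227P*, so P* = 0.415/0.0227 = 18.3.

N* ≈ 68.8, H* ≈ 28.1, P* ≈ 18.3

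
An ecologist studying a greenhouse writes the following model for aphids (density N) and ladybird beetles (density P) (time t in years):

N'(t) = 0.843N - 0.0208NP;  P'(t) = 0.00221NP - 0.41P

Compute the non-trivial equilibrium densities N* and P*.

Set dP/dt = 0 with P > 0: 0.00221N - 0.41 = 0, so N* = 0.41/0.00221 = 186.
Set dN/dt = 0 with N > 0: 0.843 - 0.0208P = 0, so P* = 0.843/0.0208 = 40.5.

N* ≈ 186, P* ≈ 40.5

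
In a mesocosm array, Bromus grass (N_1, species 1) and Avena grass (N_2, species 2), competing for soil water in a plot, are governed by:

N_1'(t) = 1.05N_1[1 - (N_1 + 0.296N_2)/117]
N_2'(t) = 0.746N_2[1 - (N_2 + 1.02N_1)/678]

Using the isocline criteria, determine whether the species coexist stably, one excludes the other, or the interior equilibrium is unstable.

species 2 excludes species 1

Compare the nullcline intercepts: K1/α12 = 117/0.296 = 395 < K2 = 678; K2/α21 = 678/1.02 = 665 > K1 = 117.
Since the inequalities point opposite ways, species 2 can invade but species 1 cannot.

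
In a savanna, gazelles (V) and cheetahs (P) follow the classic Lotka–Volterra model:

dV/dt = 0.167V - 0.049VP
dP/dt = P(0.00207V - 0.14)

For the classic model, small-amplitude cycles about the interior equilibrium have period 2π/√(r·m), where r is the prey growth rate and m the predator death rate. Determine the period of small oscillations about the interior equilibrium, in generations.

Here r = 0.167 and m = 0.14, so r·m = 0.0234.
ω = √0.0234 = 0.153 per generation, hence T = 2π/ω ≈ 41.1 generations.

T ≈ 41.1 generations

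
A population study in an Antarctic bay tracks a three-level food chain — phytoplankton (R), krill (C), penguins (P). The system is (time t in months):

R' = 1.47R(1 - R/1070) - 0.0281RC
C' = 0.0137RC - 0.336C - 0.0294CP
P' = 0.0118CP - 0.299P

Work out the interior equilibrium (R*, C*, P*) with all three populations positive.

From dP/dt = 0: 0.0118C* = 0.299, so C* = 25.3.
From dR/dt = 0: 1.47(1 - R*/1070) = 0.0281·25.3, giving R* = 1070·(1 - 0.484) = 552.
From dC/dt = 0: 0.0137·552 - 0.336 = 0.0294P*, so P* = 7.22/0.0294 = 246.

R* ≈ 552, C* ≈ 25.3, P* ≈ 246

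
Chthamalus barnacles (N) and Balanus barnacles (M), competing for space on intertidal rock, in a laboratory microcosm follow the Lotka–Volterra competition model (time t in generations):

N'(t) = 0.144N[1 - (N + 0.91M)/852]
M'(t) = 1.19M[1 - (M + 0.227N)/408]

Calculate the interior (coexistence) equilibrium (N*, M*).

N* ≈ 606, M* ≈ 270

Setting both brackets to zero gives the nullclines N + 0.91M = 852 and 0.227N + M = 408.
Substituting M = 408 - 0.227N into the first: N(1 - 0.91·0.227) = 852 - 0.91·408.
So N* = 481/0.793 = 606, and then M* = 408 - 0.227·606 = 270.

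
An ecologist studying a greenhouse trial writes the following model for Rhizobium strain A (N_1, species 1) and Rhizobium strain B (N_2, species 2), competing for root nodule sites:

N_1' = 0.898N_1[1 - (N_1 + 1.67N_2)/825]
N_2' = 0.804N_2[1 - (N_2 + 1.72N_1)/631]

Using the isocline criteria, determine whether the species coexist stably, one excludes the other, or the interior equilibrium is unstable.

unstable coexistence (outcome depends on initial conditions)

Compare the nullcline intercepts: K1/α12 = 825/1.67 = 494 < K2 = 631; K2/α21 = 631/1.72 = 367 < K1 = 825.
Since both are reversed, neither can invade when rare; the interior point is a saddle.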